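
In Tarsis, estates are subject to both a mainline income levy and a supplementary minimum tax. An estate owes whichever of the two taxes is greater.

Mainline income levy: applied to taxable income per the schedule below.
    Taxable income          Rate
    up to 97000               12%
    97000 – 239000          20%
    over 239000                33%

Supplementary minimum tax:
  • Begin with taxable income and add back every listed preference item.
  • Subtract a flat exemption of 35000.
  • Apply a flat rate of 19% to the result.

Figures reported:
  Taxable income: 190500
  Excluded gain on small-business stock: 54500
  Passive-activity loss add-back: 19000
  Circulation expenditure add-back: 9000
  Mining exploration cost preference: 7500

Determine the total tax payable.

46645

Supplementary minimum tax:
  Adjusted income: 190500 + 54500 + 19000 + 9000 + 7500 = 280500
  Less exemption 35000 → base 245500
  245500 × 19% = 46645

Mainline income levy:
  97000 × 12% = 11640
  93500 × 20% = 18700
  → 30340

46645 > 30340, so the supplementary minimum tax is the binding amount.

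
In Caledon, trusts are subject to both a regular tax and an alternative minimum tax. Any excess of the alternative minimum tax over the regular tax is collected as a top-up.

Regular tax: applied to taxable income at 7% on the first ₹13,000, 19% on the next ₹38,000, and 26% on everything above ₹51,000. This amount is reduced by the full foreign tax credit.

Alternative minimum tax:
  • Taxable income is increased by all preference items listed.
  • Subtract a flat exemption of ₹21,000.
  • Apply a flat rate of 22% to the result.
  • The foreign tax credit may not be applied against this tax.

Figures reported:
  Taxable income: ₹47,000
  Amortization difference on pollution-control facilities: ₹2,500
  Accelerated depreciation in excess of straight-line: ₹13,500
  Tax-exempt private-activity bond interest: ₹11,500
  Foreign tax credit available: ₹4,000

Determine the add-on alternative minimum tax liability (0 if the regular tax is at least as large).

₹8,400

Regular tax:
  ₹13,000 × 7% = ₹910
  ₹34,000 × 19% = ₹6,460
  → ₹7,370
  Less foreign tax credit ₹4,000 → ₹3,370

Alternative minimum tax:
  Adjusted income: ₹47,000 + ₹2,500 + ₹13,500 + ₹11,500 = ₹74,500
  Less exemption ₹21,000 → base ₹53,500
  ₹53,500 × 22% = ₹11,770

Excess of alternative minimum tax over regular tax: ₹11,770 − ₹3,370 = ₹8,400.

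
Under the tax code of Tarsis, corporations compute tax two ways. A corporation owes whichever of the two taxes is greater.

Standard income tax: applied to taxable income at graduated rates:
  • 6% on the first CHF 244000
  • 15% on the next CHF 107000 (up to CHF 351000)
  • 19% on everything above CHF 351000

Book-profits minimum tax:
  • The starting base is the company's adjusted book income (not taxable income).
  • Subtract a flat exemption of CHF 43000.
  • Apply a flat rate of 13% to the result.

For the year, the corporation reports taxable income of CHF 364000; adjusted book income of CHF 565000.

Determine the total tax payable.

CHF 67860

Book-profits minimum tax:
  Base (adjusted book income): CHF 565000
  Less exemption CHF 43000 → base CHF 522000
  CHF 522000 × 13% = CHF 67860

Standard income tax:
  CHF 244000 × 6% = CHF 14640
  CHF 107000 × 15% = CHF 16050
  CHF 13000 × 19% = CHF 2470
  → CHF 33160

CHF 67860 > CHF 33160, so the book-profits minimum tax is the binding amount.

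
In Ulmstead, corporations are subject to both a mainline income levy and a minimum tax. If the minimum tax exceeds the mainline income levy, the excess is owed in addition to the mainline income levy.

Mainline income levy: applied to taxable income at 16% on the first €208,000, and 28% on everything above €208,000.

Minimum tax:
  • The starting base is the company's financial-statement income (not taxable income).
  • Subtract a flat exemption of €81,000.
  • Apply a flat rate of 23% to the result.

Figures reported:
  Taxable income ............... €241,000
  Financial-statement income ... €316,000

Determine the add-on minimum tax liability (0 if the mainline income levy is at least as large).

€11,530

Mainline income levy:
  €208,000 × 16% = €33,280
  €33,000 × 28% = €9,240
  → €42,520

Minimum tax:
  Base (financial-statement income): €316,000
  Less exemption €81,000 → base €235,000
  €235,000 × 23% = €54,050

Excess of minimum tax over mainline income levy: €54,050 − €42,520 = €11,530.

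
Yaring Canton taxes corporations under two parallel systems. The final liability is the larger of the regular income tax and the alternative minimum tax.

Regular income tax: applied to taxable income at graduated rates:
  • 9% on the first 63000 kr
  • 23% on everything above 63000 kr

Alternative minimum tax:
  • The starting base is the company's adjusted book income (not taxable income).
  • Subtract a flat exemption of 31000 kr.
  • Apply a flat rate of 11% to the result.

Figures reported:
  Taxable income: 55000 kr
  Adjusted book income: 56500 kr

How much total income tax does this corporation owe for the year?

4950 kr

Alternative minimum tax:
  Base (adjusted book income): 56500 kr
  Less exemption 31000 kr → base 25500 kr
  25500 kr × 11% = 2805 kr

Regular income tax:
  55000 kr × 9% = 4950 kr

4950 kr > 2805 kr, so the regular income tax governs.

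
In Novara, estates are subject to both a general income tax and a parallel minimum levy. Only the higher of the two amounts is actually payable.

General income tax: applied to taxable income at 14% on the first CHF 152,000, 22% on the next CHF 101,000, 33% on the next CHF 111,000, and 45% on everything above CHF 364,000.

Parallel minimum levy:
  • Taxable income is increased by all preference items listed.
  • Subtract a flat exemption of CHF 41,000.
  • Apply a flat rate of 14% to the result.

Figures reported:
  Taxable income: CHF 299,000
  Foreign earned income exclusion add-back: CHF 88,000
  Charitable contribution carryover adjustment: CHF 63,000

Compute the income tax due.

CHF 58,680

General income tax:
  CHF 152,000 × 14% = CHF 21,280
  CHF 101,000 × 22% = CHF 22,220
  CHF 46,000 × 33% = CHF 15,180
  → CHF 58,680

Parallel minimum levy:
  Adjusted income: CHF 299,000 + CHF 88,000 + CHF 63,000 = CHF 450,000
  Less exemption CHF 41,000 → base CHF 409,000
  CHF 409,000 × 14% = CHF 57,260

CHF 58,680 > CHF 57,260, so the general income tax governs.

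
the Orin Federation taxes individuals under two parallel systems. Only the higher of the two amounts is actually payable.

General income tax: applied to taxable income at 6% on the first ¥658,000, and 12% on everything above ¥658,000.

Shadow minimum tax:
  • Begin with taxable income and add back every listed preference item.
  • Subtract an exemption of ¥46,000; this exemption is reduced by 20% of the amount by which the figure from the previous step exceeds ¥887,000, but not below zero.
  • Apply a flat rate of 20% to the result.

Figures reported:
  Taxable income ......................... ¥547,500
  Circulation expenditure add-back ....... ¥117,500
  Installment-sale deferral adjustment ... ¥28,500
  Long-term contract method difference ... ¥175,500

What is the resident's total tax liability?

General income tax:
  ¥547,500 × 6% = ¥32,850

Shadow minimum tax:
  Adjusted income: ¥547,500 + ¥117,500 + ¥28,500 + ¥175,500 = ¥869,000
  Exemption: ¥869,000 ≤ ¥887,000, so full ¥46,000 applies
  Base: ¥869,000 − ¥46,000 = ¥823,000
  ¥823,000 × 20% = ¥164,600

¥164,600 > ¥32,850, so the shadow minimum tax is the binding amount.

¥164,600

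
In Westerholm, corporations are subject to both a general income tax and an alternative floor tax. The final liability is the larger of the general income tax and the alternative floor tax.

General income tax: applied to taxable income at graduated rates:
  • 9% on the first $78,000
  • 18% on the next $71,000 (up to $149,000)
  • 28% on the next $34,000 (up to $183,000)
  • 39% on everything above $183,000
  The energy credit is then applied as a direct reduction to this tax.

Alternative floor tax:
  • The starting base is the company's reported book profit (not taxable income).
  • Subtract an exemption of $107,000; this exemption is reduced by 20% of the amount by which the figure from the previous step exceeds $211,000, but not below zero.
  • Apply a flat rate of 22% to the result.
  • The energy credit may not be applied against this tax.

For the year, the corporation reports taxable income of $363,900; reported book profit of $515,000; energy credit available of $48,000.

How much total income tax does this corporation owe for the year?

General income tax:
  $78,000 × 9% = $7,020
  $71,000 × 18% = $12,780
  $34,000 × 28% = $9,520
  $180,900 × 39% = $70,551
  → $99,871
  Less energy credit $48,000 → $51,871

Alternative floor tax:
  Base (reported book profit): $515,000
  Exemption: $107,000 − 20% × ($515,000 − $211,000) = $107,000 − $60,800 = $46,200
  Base: $515,000 − $46,200 = $468,800
  $468,800 × 22% = $103,136

$103,136 > $51,871, so the alternative floor tax is the binding amount.

$103,136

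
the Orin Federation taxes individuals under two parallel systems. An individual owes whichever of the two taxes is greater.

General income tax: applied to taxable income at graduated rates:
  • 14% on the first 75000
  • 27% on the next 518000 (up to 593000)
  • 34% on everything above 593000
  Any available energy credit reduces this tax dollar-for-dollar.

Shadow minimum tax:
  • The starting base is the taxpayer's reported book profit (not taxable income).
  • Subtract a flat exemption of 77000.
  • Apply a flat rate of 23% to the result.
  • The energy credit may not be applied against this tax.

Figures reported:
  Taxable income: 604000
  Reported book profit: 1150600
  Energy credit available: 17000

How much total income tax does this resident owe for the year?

General income tax:
  75000 × 14% = 10500
  518000 × 27% = 139860
  11000 × 34% = 3740
  → 154100
  Less energy credit 17000 → 137100

Shadow minimum tax:
  Base (reported book profit): 1150600
  Less exemption 77000 → base 1073600
  1073600 × 23% = 246928

246928 > 137100, so the shadow minimum tax is the binding amount.

246928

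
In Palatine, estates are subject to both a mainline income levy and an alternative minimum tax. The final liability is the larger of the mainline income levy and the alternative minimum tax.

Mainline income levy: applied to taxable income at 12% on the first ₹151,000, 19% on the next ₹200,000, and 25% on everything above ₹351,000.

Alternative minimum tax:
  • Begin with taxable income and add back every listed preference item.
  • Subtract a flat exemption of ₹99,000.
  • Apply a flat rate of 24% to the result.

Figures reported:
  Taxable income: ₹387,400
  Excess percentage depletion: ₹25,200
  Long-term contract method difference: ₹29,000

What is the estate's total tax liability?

₹82,224

Alternative minimum tax:
  Adjusted income: ₹387,400 + ₹25,200 + ₹29,000 = ₹441,600
  Less exemption ₹99,000 → base ₹342,600
  ₹342,600 × 24% = ₹82,224

Mainline income levy:
  ₹151,000 × 12% = ₹18,120
  ₹200,000 × 19% = ₹38,000
  ₹36,400 × 25% = ₹9,100
  → ₹65,220

₹82,224 > ₹65,220, so the alternative minimum tax is the binding amount.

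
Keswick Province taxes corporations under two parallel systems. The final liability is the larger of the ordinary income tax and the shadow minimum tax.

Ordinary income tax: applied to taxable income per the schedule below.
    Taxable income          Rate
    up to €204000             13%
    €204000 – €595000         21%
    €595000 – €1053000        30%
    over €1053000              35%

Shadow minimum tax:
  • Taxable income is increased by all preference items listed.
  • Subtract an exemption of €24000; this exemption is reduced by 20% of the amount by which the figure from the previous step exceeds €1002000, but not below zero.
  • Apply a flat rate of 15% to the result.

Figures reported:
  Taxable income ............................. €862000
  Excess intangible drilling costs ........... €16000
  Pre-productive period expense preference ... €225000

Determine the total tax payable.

€188730

Shadow minimum tax:
  Adjusted income: €862000 + €16000 + €225000 = €1103000
  Exemption: €24000 − 20% × (€1103000 − €1002000) = €24000 − €20200 = €3800
  Base: €1103000 − €3800 = €1099200
  €1099200 × 15% = €164880

Ordinary income tax:
  €204000 × 13% = €26520
  €391000 × 21% = €82110
  €267000 × 30% = €80100
  → €188730

€188730 > €164880, so the ordinary income tax governs.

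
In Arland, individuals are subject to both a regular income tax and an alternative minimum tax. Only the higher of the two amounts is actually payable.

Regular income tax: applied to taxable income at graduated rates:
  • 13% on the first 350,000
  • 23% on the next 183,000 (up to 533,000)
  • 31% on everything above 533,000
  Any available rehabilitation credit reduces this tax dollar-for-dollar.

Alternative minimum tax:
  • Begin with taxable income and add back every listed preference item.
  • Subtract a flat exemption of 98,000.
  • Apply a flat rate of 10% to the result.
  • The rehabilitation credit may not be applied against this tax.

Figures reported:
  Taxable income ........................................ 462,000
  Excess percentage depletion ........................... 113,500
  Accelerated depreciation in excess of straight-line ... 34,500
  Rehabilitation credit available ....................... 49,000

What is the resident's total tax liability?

Alternative minimum tax:
  Adjusted income: 462,000 + 113,500 + 34,500 = 610,000
  Less exemption 98,000 → base 512,000
  512,000 × 10% = 51,200

Regular income tax:
  350,000 × 13% = 45,500
  112,000 × 23% = 25,760
  → 71,260
  Less rehabilitation credit 49,000 → 22,260

51,200 > 22,260, so the alternative minimum tax is the binding amount.

51,200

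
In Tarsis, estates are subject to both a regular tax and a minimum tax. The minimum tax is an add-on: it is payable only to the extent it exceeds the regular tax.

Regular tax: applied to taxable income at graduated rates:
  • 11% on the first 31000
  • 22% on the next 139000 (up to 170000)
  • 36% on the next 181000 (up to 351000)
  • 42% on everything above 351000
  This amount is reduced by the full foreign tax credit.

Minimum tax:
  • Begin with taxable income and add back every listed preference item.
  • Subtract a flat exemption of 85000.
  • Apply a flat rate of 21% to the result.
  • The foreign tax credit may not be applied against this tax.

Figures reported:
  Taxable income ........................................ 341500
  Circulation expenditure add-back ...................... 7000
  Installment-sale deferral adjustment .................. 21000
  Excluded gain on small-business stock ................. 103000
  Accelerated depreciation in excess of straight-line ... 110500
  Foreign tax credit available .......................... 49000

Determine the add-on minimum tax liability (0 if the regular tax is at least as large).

Regular tax:
  31000 × 11% = 3410
  139000 × 22% = 30580
  171500 × 36% = 61740
  → 95730
  Less foreign tax credit 49000 → 46730

Minimum tax:
  Adjusted income: 341500 + 7000 + 21000 + 103000 + 110500 = 583000
  Less exemption 85000 → base 498000
  498000 × 21% = 104580

Excess of minimum tax over regular tax: 104580 − 46730 = 57850.

57850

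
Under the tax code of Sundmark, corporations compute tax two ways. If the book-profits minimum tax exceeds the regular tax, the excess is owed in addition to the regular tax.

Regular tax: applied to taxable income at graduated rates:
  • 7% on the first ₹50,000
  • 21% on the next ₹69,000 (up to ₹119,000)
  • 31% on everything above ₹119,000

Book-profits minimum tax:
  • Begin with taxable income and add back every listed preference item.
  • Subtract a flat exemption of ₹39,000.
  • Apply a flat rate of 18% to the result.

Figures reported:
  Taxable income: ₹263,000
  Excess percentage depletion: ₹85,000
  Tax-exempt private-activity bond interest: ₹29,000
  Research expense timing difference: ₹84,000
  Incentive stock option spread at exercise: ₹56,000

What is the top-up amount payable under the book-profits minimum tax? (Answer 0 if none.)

Regular tax:
  ₹50,000 × 7% = ₹3,500
  ₹69,000 × 21% = ₹14,490
  ₹144,000 × 31% = ₹44,640
  → ₹62,630

Book-profits minimum tax:
  Adjusted income: ₹263,000 + ₹85,000 + ₹29,000 + ₹84,000 + ₹56,000 = ₹517,000
  Less exemption ₹39,000 → base ₹478,000
  ₹478,000 × 18% = ₹86,040

Excess of book-profits minimum tax over regular tax: ₹86,040 − ₹62,630 = ₹23,410.

₹23,410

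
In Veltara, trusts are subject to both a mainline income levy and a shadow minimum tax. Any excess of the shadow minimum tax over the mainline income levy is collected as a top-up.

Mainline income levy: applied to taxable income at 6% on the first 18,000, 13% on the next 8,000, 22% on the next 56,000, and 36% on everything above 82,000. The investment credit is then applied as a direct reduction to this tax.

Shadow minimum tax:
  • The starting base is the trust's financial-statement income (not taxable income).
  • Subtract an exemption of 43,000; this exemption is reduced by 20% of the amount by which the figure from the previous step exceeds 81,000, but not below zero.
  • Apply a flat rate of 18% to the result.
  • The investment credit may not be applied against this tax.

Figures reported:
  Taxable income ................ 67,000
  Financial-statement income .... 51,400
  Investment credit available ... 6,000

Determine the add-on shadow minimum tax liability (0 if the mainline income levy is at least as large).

Shadow minimum tax:
  Base (financial-statement income): 51,400
  Exemption: 51,400 ≤ 81,000, so full 43,000 applies
  Base: 51,400 − 43,000 = 8,400
  8,400 × 18% = 1,512

Mainline income levy:
  18,000 × 6% = 1,080
  8,000 × 13% = 1,040
  41,000 × 22% = 9,020
  → 11,140
  Less investment credit 6,000 → 5,140

1,512 ≤ 5,140, so no add-on is due.

0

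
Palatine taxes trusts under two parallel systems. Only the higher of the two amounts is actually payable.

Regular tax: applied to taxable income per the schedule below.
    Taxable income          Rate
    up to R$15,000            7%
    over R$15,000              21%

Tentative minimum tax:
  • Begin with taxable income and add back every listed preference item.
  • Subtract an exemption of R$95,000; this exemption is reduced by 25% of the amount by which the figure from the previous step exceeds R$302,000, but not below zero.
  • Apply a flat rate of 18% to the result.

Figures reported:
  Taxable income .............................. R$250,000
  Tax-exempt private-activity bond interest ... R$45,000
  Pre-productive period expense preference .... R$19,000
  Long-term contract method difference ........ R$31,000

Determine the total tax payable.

Tentative minimum tax:
  Adjusted income: R$250,000 + R$45,000 + R$19,000 + R$31,000 = R$345,000
  Exemption: R$95,000 − 25% × (R$345,000 − R$302,000) = R$95,000 − R$10,750 = R$84,250
  Base: R$345,000 − R$84,250 = R$260,750
  R$260,750 × 18% = R$46,935

Regular tax:
  R$15,000 × 7% = R$1,050
  R$235,000 × 21% = R$49,350
  → R$50,400

R$50,400 > R$46,935, so the regular tax governs.

R$50,400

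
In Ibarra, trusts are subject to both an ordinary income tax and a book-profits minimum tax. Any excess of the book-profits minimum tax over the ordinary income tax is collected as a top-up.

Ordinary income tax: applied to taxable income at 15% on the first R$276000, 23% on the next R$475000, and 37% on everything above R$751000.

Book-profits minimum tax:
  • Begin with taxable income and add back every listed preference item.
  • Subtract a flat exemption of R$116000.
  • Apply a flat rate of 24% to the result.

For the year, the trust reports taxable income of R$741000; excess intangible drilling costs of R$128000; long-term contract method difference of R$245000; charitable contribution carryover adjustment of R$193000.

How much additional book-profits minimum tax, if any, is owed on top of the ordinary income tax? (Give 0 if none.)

Ordinary income tax:
  R$276000 × 15% = R$41400
  R$465000 × 23% = R$106950
  → R$148350

Book-profits minimum tax:
  Adjusted income: R$741000 + R$128000 + R$245000 + R$193000 = R$1307000
  Less exemption R$116000 → base R$1191000
  R$1191000 × 24% = R$285840

Excess of book-profits minimum tax over ordinary income tax: R$285840 − R$148350 = R$137490.

R$137490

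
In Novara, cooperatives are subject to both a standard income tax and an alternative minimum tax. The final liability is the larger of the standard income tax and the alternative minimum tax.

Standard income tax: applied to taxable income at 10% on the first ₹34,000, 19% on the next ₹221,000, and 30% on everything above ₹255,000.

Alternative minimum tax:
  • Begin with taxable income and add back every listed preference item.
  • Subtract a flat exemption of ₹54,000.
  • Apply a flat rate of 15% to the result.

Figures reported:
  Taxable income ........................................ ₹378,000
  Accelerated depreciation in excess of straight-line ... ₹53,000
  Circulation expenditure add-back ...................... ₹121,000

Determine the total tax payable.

Alternative minimum tax:
  Adjusted income: ₹378,000 + ₹53,000 + ₹121,000 = ₹552,000
  Less exemption ₹54,000 → base ₹498,000
  ₹498,000 × 15% = ₹74,700

Standard income tax:
  ₹34,000 × 10% = ₹3,400
  ₹221,000 × 19% = ₹41,990
  ₹123,000 × 30% = ₹36,900
  → ₹82,290

₹82,290 > ₹74,700, so the standard income tax governs.

₹82,290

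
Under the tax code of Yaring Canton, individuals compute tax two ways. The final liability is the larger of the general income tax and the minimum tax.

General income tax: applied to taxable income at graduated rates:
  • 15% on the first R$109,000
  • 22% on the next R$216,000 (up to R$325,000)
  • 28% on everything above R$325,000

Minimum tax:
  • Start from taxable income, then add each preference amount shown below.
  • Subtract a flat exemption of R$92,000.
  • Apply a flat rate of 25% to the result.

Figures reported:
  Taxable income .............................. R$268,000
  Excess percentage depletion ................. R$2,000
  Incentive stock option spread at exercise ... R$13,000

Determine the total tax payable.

R$51,330

Minimum tax:
  Adjusted income: R$268,000 + R$2,000 + R$13,000 = R$283,000
  Less exemption R$92,000 → base R$191,000
  R$191,000 × 25% = R$47,750

General income tax:
  R$109,000 × 15% = R$16,350
  R$159,000 × 22% = R$34,980
  → R$51,330

R$51,330 > R$47,750, so the general income tax governs.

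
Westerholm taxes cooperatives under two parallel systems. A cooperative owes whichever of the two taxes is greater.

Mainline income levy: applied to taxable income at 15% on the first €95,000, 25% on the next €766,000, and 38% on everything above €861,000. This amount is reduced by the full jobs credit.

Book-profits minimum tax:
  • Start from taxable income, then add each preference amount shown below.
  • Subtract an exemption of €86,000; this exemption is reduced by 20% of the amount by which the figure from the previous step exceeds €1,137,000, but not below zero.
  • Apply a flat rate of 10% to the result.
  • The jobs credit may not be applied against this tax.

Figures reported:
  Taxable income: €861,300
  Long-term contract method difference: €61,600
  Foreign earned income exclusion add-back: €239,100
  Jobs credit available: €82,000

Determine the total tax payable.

€123,864

Mainline income levy:
  €95,000 × 15% = €14,250
  €766,000 × 25% = €191,500
  €300 × 38% = €114
  → €205,864
  Less jobs credit €82,000 → €123,864

Book-profits minimum tax:
  Adjusted income: €861,300 + €61,600 + €239,100 = €1,162,000
  Exemption: €86,000 − 20% × (€1,162,000 − €1,137,000) = €86,000 − €5,000 = €81,000
  Base: €1,162,000 − €81,000 = €1,081,000
  €1,081,000 × 10% = €108,100

€123,864 > €108,100, so the mainline income levy governs.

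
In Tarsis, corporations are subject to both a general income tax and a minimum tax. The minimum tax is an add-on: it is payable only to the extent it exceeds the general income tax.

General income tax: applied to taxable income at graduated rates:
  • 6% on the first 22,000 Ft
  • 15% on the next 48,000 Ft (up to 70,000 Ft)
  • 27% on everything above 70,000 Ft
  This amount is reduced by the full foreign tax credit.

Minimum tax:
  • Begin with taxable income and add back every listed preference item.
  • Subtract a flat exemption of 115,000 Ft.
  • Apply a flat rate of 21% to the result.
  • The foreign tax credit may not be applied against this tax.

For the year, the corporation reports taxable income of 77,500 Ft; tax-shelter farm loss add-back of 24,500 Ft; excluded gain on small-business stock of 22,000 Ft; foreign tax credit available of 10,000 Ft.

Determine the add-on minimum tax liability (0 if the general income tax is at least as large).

Minimum tax:
  Adjusted income: 77,500 Ft + 24,500 Ft + 22,000 Ft = 124,000 Ft
  Less exemption 115,000 Ft → base 9,000 Ft
  9,000 Ft × 21% = 1,890 Ft

General income tax:
  22,000 Ft × 6% = 1,320 Ft
  48,000 Ft × 15% = 7,200 Ft
  7,500 Ft × 27% = 2,025 Ft
  → 10,545 Ft
  Less foreign tax credit 10,000 Ft → 545 Ft

Excess of minimum tax over general income tax: 1,890 Ft − 545 Ft = 1,345 Ft.

1,345 Ft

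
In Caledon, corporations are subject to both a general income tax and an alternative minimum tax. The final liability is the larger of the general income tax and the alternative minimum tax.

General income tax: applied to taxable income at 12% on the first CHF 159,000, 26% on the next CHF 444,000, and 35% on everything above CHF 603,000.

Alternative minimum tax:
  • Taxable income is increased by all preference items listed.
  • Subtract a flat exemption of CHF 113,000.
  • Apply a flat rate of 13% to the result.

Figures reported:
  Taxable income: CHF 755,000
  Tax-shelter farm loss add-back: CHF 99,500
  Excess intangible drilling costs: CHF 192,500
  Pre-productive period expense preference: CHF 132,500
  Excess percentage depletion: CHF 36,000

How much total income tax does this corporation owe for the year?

CHF 187,720

General income tax:
  CHF 159,000 × 12% = CHF 19,080
  CHF 444,000 × 26% = CHF 115,440
  CHF 152,000 × 35% = CHF 53,200
  → CHF 187,720

Alternative minimum tax:
  Adjusted income: CHF 755,000 + CHF 99,500 + CHF 192,500 + CHF 132,500 + CHF 36,000 = CHF 1,215,500
  Less exemption CHF 113,000 → base CHF 1,102,500
  CHF 1,102,500 × 13% = CHF 143,325

CHF 187,720 > CHF 143,325, so the general income tax governs.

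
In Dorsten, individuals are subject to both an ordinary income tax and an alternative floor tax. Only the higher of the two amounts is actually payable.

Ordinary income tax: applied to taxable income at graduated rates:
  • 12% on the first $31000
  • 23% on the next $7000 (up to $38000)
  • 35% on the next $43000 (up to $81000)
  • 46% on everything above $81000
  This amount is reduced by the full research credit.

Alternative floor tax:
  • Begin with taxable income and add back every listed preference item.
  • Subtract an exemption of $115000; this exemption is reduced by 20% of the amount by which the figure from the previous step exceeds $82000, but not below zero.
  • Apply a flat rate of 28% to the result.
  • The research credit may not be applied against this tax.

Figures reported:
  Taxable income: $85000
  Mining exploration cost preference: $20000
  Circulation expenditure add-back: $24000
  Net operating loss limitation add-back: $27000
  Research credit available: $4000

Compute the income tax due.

Ordinary income tax:
  $31000 × 12% = $3720
  $7000 × 23% = $1610
  $43000 × 35% = $15050
  $4000 × 46% = $1840
  → $22220
  Less research credit $4000 → $18220

Alternative floor tax:
  Adjusted income: $85000 + $20000 + $24000 + $27000 = $156000
  Exemption: $115000 − 20% × ($156000 − $82000) = $115000 − $14800 = $100200
  Base: $156000 − $100200 = $55800
  $55800 × 28% = $15624

$18220 > $15624, so the ordinary income tax governs.

$18220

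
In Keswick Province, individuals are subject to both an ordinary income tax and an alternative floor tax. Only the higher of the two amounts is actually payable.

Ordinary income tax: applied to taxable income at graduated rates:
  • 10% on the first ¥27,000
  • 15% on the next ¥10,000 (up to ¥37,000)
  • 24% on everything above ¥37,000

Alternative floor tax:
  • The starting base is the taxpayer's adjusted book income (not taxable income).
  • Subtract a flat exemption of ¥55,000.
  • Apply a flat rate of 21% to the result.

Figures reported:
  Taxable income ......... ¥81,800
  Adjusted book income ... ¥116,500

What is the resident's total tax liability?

Ordinary income tax:
  ¥27,000 × 10% = ¥2,700
  ¥10,000 × 15% = ¥1,500
  ¥44,800 × 24% = ¥10,752
  → ¥14,952

Alternative floor tax:
  Base (adjusted book income): ¥116,500
  Less exemption ¥55,000 → base ¥61,500
  ¥61,500 × 21% = ¥12,915

¥14,952 > ¥12,915, so the ordinary income tax governs.

¥14,952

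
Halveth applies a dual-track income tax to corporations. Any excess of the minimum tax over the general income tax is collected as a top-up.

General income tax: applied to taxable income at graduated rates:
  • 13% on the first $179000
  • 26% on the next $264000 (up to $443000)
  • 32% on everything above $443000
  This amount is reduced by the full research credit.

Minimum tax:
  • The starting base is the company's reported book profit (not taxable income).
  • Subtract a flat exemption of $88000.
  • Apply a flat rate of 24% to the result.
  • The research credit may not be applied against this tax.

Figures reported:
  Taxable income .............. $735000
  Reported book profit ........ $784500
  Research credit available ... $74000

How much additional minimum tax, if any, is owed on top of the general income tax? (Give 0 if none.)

$55810

Minimum tax:
  Base (reported book profit): $784500
  Less exemption $88000 → base $696500
  $696500 × 24% = $167160

General income tax:
  $179000 × 13% = $23270
  $264000 × 26% = $68640
  $292000 × 32% = $93440
  → $185350
  Less research credit $74000 → $111350

Excess of minimum tax over general income tax: $167160 − $111350 = $55810.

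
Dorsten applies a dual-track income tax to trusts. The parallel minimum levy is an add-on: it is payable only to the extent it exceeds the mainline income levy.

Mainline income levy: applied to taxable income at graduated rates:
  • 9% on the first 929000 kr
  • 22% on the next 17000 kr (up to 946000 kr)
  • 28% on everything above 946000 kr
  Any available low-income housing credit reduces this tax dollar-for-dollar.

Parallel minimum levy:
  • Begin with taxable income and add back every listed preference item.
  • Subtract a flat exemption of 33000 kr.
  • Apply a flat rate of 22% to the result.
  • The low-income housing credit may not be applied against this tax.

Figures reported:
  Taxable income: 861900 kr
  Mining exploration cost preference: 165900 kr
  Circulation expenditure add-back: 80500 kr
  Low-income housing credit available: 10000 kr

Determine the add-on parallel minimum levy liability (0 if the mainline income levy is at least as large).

168995 kr

Parallel minimum levy:
  Adjusted income: 861900 kr + 165900 kr + 80500 kr = 1108300 kr
  Less exemption 33000 kr → base 1075300 kr
  1075300 kr × 22% = 236566 kr

Mainline income levy:
  861900 kr × 9% = 77571 kr
  Less low-income housing credit 10000 kr → 67571 kr

Excess of parallel minimum levy over mainline income levy: 236566 kr − 67571 kr = 168995 kr.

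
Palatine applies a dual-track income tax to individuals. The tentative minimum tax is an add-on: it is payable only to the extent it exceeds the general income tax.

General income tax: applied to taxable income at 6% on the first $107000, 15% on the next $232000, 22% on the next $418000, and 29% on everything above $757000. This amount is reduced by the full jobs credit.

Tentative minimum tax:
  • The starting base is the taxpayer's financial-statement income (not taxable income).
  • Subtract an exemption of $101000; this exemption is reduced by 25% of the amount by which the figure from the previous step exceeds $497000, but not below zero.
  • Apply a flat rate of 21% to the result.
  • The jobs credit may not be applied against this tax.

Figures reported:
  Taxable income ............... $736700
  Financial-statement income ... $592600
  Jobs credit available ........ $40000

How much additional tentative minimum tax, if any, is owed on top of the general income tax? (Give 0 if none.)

General income tax:
  $107000 × 6% = $6420
  $232000 × 15% = $34800
  $397700 × 22% = $87494
  → $128714
  Less jobs credit $40000 → $88714

Tentative minimum tax:
  Base (financial-statement income): $592600
  Exemption: $101000 − 25% × ($592600 − $497000) = $101000 − $23900 = $77100
  Base: $592600 − $77100 = $515500
  $515500 × 21% = $108255

Excess of tentative minimum tax over general income tax: $108255 − $88714 = $19541.

$19541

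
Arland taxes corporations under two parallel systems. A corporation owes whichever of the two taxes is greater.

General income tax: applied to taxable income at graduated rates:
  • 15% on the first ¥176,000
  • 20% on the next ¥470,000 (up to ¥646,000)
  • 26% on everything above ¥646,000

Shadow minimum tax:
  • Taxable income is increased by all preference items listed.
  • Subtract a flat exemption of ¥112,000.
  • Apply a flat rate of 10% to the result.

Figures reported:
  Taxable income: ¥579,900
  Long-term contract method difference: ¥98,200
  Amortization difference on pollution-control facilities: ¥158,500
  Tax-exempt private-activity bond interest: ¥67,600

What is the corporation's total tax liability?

¥107,180

Shadow minimum tax:
  Adjusted income: ¥579,900 + ¥98,200 + ¥158,500 + ¥67,600 = ¥904,200
  Less exemption ¥112,000 → base ¥792,200
  ¥792,200 × 10% = ¥79,220

General income tax:
  ¥176,000 × 15% = ¥26,400
  ¥403,900 × 20% = ¥80,780
  → ¥107,180

¥107,180 > ¥79,220, so the general income tax governs.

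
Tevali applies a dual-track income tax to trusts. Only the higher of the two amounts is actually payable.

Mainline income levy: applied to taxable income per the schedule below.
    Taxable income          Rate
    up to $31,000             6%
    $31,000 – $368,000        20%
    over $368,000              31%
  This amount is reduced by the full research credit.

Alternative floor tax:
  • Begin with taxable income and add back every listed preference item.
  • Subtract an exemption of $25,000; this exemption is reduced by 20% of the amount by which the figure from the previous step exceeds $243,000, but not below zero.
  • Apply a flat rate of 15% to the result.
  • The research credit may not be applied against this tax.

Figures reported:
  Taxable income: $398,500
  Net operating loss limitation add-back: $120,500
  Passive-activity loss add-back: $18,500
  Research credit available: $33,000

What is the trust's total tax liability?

Mainline income levy:
  $31,000 × 6% = $1,860
  $337,000 × 20% = $67,400
  $30,500 × 31% = $9,455
  → $78,715
  Less research credit $33,000 → $45,715

Alternative floor tax:
  Adjusted income: $398,500 + $120,500 + $18,500 = $537,500
  Exemption: 20% × ($537,500 − $243,000) = $58,900 ≥ $25,000, so the exemption is fully phased out
  Base: $537,500 − $0 = $537,500
  $537,500 × 15% = $80,625

$80,625 > $45,715, so the alternative floor tax is the binding amount.

$80,625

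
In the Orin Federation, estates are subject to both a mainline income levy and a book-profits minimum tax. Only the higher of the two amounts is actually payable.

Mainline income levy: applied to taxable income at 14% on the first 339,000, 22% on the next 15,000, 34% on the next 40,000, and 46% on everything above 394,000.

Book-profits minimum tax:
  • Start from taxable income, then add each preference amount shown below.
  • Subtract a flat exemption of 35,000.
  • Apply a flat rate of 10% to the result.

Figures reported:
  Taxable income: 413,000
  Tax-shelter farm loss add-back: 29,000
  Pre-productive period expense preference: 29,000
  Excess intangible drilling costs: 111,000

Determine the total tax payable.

Book-profits minimum tax:
  Adjusted income: 413,000 + 29,000 + 29,000 + 111,000 = 582,000
  Less exemption 35,000 → base 547,000
  547,000 × 10% = 54,700

Mainline income levy:
  339,000 × 14% = 47,460
  15,000 × 22% = 3,300
  40,000 × 34% = 13,600
  19,000 × 46% = 8,740
  → 73,100

73,100 > 54,700, so the mainline income levy governs.

73,100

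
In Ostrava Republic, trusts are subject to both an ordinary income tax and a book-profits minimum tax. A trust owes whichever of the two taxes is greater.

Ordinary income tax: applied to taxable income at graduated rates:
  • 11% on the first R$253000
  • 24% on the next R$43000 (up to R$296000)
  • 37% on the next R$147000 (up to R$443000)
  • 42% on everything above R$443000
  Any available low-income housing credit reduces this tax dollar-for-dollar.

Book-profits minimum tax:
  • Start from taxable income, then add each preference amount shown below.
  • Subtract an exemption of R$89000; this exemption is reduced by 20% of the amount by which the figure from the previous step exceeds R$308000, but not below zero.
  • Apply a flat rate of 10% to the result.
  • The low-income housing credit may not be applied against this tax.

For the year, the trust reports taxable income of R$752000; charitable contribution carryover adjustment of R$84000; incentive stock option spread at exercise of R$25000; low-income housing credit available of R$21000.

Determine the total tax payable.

Book-profits minimum tax:
  Adjusted income: R$752000 + R$84000 + R$25000 = R$861000
  Exemption: 20% × (R$861000 − R$308000) = R$110600 ≥ R$89000, so the exemption is fully phased out
  Base: R$861000 − R$0 = R$861000
  R$861000 × 10% = R$86100

Ordinary income tax:
  R$253000 × 11% = R$27830
  R$43000 × 24% = R$10320
  R$147000 × 37% = R$54390
  R$309000 × 42% = R$129780
  → R$222320
  Less low-income housing credit R$21000 → R$201320

R$201320 > R$86100, so the ordinary income tax governs.

R$201320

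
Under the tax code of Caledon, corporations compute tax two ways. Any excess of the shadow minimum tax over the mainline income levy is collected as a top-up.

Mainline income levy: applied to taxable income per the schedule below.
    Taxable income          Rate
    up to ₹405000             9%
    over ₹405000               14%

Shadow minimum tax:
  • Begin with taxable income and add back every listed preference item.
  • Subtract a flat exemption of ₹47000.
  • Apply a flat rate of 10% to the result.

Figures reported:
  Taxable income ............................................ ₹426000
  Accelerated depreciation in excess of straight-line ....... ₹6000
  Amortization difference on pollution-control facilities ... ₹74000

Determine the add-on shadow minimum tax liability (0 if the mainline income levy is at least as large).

Mainline income levy:
  ₹405000 × 9% = ₹36450
  ₹21000 × 14% = ₹2940
  → ₹39390

Shadow minimum tax:
  Adjusted income: ₹426000 + ₹6000 + ₹74000 = ₹506000
  Less exemption ₹47000 → base ₹459000
  ₹459000 × 10% = ₹45900

Excess of shadow minimum tax over mainline income levy: ₹45900 − ₹39390 = ₹6510.

₹6510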